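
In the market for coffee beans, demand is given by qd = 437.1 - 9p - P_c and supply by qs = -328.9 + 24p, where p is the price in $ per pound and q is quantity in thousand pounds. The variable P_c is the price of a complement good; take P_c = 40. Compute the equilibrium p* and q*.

p* = 22, q* = 199.1

With P_c = 40, demand is qd = 397.1 - 9p.
At equilibrium qd = qs, so 397.1 - 9p = -328.9 + 24p; collecting terms, 726 = 33p and p* = 22.
From the demand curve, q* = 397.1 - 9(22) = 199.1.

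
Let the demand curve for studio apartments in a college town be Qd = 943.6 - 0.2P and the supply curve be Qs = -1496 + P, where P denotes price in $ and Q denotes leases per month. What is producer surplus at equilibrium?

Equating demand and supply, 943.6 - 0.2P = -1496 + P gives 1.2P = 2439.6, so P* = 2033.
Plugging P* into demand: Q* = 943.6 - 0.2(2033) = 537.
Supply choke price (Qs = 0): P = 1496. Producer surplus = ½ × (2033 - 1496) × 537 = 144184.5.

Producer surplus = 144184.5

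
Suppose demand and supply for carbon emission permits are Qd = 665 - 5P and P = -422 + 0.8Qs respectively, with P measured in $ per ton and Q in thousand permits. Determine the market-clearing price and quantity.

P* = 22, Q* = 555

In direct form, Qs = 527.5 + 1.25P.
Equating demand and supply, 665 - 5P = 527.5 + 1.25P gives 6.25P = 137.5, so P* = 22.
From the demand curve, Q* = 665 - 5(22) = 555.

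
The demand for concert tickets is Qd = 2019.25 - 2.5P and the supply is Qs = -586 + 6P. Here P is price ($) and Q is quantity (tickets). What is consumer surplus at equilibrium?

At equilibrium Qd = Qs, so 2019.25 - 2.5P = -586 + 6P; collecting terms, 2605.25 = 8.5P and P* = 306.5.
From the demand curve, Q* = 2019.25 - 2.5(306.5) = 1253.
Demand choke price (Qd = 0): P = 2019.25/2.5 = 807.7. Consumer surplus = ½ × (807.7 - 306.5) × 1253 = 314001.8.

Consumer surplus = 314001.8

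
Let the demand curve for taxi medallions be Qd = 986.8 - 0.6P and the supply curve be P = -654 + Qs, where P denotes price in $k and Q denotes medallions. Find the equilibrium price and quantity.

P* = 208, Q* = 862

Inverting to quantity form: Qs = 654 + P.
The market clears where 986.8 - 0.6P = 654 + P. Rearranging, 1.6P = 332.8, hence P* = 208.
From the demand curve, Q* = 986.8 - 0.6(208) = 862.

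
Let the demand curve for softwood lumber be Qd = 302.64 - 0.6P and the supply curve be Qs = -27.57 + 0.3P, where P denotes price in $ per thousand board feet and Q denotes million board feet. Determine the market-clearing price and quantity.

Equating demand and supply, 302.64 - 0.6P = -27.57 + 0.3P gives 0.9P = 330.21, so P* = 366.9.
Substitute back: Q* = 302.64 - 0.6(366.9) = 82.5.

P* = 366.9, Q* = 82.5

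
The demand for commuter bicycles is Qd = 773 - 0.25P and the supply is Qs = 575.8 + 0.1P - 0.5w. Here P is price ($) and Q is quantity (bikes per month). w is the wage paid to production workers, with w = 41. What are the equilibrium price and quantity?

P* = 622, Q* = 617.5

With w = 41, supply is Qs = 555.3 + 0.1P.
Equating demand and supply, 773 - 0.25P = 555.3 + 0.1P gives 0.35P = 217.7, so P* = 622.
Substitute back: Q* = 773 - 0.25(622) = 617.5.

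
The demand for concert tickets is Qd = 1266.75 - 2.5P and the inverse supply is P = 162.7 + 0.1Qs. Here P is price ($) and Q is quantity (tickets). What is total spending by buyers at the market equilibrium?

Total spending by buyers = 159272

Rewriting in direct form: Qs = -1627 + 10P.
Equating demand and supply, 1266.75 - 2.5P = -1627 + 10P gives 12.5P = 2893.75, so P* = 231.5.
Then Q* = 1266.75 - 2.5(231.5) = 688.
Total spending by buyers = P* × Q* = 231.5 × 688 = 159272.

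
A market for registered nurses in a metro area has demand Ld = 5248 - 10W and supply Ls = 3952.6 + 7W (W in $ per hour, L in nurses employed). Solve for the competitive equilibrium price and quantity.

W* = 76.2, L* = 4486

The market clears where 5248 - 10W = 3952.6 + 7W. Rearranging, 17W = 1295.4, hence W* = 76.2.
Substitute back: L* = 5248 - 10(76.2) = 4486.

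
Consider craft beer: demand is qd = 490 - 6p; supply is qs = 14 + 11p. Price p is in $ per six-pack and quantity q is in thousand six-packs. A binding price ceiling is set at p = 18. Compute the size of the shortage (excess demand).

Shortage = 170

With p fixed at 18, quantity demanded is 382 and quantity supplied is 212.
Shortage = qd - qs = 382 - 212 = 170.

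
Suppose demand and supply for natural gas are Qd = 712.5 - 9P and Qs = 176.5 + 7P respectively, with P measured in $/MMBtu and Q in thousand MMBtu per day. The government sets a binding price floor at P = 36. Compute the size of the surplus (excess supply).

Surplus = 40

With P fixed at 36, quantity demanded is 388.5 and quantity supplied is 428.5.
Surplus = Qs - Qd = 428.5 - 388.5 = 40.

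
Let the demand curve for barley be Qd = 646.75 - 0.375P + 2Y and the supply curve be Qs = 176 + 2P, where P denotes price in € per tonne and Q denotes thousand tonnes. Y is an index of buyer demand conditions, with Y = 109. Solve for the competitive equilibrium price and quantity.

With Y = 109, demand is Qd = 864.75 - 0.375P.
At equilibrium Qd = Qs, so 864.75 - 0.375P = 176 + 2P; collecting terms, 688.75 = 2.375P and P* = 290.
Then Q* = 864.75 - 0.375(290) = 756.

P* = 290, Q* = 756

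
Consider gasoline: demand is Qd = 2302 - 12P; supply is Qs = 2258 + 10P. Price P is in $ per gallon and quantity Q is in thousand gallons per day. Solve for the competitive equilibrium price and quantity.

P* = 2, Q* = 2278

Equating demand and supply, 2302 - 12P = 2258 + 10P gives 22P = 44, so P* = 2.
Then Q* = 2302 - 12(2) = 2278.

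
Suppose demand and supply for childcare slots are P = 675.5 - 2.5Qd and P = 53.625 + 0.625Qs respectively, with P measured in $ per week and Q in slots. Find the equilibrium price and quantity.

P* = 178, Q* = 199

In direct form, Qd = 270.2 - 0.4P and Qs = -85.8 + 1.6P.
Set Qd = Qs: 270.2 - 0.4P = -85.8 + 1.6P, so 356 = 2P and P* = 178.
From the demand curve, Q* = 270.2 - 0.4(178) = 199.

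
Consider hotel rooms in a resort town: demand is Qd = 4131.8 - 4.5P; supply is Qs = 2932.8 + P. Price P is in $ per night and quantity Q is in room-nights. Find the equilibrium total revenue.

Set Qd = Qs: 4131.8 - 4.5P = 2932.8 + P, so 1199 = 5.5P and P* = 218.
Substitute back: Q* = 4131.8 - 4.5(218) = 3150.8.
Total revenue = P* × Q* = 218 × 3150.8 = 686874.4.

Total revenue = 686874.4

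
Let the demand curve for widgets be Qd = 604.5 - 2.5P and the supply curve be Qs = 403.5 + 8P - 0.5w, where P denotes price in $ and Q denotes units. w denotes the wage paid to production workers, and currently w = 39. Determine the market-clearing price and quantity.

P* = 21, Q* = 552

With w = 39, supply is Qs = 384 + 8P.
Set Qd = Qs: 604.5 - 2.5P = 384 + 8P, so 220.5 = 10.5P and P* = 21.
From the demand curve, Q* = 604.5 - 2.5(21) = 552.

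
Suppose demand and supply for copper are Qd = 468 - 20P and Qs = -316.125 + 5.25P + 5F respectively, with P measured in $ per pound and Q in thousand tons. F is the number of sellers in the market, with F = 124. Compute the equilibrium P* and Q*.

With F = 124, supply is Qs = 303.875 + 5.25P.
Equating demand and supply, 468 - 20P = 303.875 + 5.25P gives 25.25P = 164.125, so P* = 6.5.
Plugging P* into demand: Q* = 468 - 20(6.5) = 338.

P* = 6.5, Q* = 338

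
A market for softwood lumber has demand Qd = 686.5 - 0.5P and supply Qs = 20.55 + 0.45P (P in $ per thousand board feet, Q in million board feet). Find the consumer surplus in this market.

Consumer surplus = 112896

At equilibrium Qd = Qs, so 686.5 - 0.5P = 20.55 + 0.45P; collecting terms, 665.95 = 0.95P and P* = 701.
Plugging P* into demand: Q* = 686.5 - 0.5(701) = 336.
Demand choke price (Qd = 0): P = 686.5/0.5 = 1373. Consumer surplus = ½ × (1373 - 701) × 336 = 112896.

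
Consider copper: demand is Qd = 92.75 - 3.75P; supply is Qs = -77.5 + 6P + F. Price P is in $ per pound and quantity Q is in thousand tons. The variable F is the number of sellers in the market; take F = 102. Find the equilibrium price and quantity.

With F = 102, supply is Qs = 24.5 + 6P.
The market clears where 92.75 - 3.75P = 24.5 + 6P. Rearranging, 9.75P = 68.25, hence P* = 7.
From the demand curve, Q* = 92.75 - 3.75(7) = 66.5.

P* = 7, Q* = 66.5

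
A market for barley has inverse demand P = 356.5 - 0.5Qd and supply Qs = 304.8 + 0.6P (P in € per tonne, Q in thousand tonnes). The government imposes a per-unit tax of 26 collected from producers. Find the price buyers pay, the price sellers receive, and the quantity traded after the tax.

Solving each curve for Q: Qd = 713 - 2P.
The tax drives a wedge P_b - P_s = 26. Substituting P_s = P_b - 26 into supply: Qs = 289.2 + 0.6P_b.
Market clearing requires 713 - 2P_b = 289.2 + 0.6P_b; hence 423.8 = 2.6P_b and P_b = 163.
Then P_s = 163 - 26 = 137 and Q = 713 - 2(163) = 387.

P_b = 163, P_s = 137, Q = 387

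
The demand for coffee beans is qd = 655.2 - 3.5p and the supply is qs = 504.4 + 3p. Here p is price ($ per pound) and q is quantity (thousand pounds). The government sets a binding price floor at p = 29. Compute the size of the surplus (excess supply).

At p = 29: qd = 553.7 and qs = 591.4.
Surplus = qs - qd = 591.4 - 553.7 = 37.7.

Surplus = 37.7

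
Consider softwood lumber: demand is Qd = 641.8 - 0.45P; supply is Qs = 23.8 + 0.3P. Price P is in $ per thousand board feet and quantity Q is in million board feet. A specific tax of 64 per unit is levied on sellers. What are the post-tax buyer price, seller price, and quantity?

P_b = 849.6, P_s = 785.6, Q = 259.48

With a tax of 64 on sellers, they supply based on the net price P_s = P_b - 64, so Qs = 4.6 + 0.3P_b.
Set Qd = Qs: 641.8 - 0.45P_b = 4.6 + 0.3P_b, so 637.2 = 0.75P_b and P_b = 849.6.
So P_s = 785.6 and the quantity traded is Q = 641.8 - 0.45(849.6) = 259.48.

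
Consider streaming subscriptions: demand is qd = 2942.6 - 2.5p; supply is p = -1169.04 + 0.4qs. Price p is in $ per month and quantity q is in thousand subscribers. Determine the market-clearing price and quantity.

p* = 4, q* = 2932.6

Solving each curve for q: qs = 2922.6 + 2.5p.
Equating demand and supply, 2942.6 - 2.5p = 2922.6 + 2.5p gives 5p = 20, so p* = 4.
Substitute back: q* = 2942.6 - 2.5(4) = 2932.6.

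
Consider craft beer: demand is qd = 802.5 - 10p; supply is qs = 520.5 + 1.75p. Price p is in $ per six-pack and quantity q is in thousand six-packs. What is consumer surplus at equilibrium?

At equilibrium qd = qs, so 802.5 - 10p = 520.5 + 1.75p; collecting terms, 282 = 11.75p and p* = 24.
Substitute back: q* = 802.5 - 10(24) = 562.5.
Demand choke price (qd = 0): p = 802.5/10 = 80.25. Consumer surplus = ½ × (80.25 - 24) × 562.5 = 15820.3125.

Consumer surplus = 15820.3125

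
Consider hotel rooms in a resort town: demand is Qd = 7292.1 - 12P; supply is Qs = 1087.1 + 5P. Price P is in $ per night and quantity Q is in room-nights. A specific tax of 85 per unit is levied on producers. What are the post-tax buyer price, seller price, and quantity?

P_b = 390, P_s = 305, Q = 2612.1

With a tax of 85 on producers, they supply based on the net price P_s = P_b - 85, so Qs = 662.1 + 5P_b.
Set Qd = Qs: 7292.1 - 12P_b = 662.1 + 5P_b, so 6630 = 17P_b and P_b = 390.
Then P_s = 390 - 85 = 305 and Q = 7292.1 - 12(390) = 2612.1.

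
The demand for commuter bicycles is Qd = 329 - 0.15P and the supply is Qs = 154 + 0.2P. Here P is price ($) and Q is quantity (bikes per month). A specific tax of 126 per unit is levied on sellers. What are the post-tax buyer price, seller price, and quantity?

With a tax of 126 on sellers, they supply based on the net price P_s = P_b - 126, so Qs = 128.8 + 0.2P_b.
Equate demand and the shifted supply: 329 - 0.15P_b = 128.8 + 0.2P_b, giving 0.35P_b = 200.2, so P_b = 572.
So P_s = 446 and the quantity traded is Q = 329 - 0.15(572) = 243.2.

P_b = 572, P_s = 446, Q = 243.2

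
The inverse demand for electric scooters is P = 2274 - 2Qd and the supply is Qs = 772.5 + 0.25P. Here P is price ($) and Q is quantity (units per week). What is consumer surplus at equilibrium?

Consumer surplus = 799236

Inverting to quantity form: Qd = 1137 - 0.5P.
Set Qd = Qs: 1137 - 0.5P = 772.5 + 0.25P, so 364.5 = 0.75P and P* = 486.
Substitute back: Q* = 1137 - 0.5(486) = 894.
Demand choke price (Qd = 0): P = 1137/0.5 = 2274. Consumer surplus = ½ × (2274 - 486) × 894 = 799236.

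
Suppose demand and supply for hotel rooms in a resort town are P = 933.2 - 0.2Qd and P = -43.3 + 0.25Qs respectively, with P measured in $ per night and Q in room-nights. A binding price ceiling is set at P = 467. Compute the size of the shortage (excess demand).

Inverting to quantity form: Qd = 4666 - 5P and Qs = 173.2 + 4P.
At P = 467: Qd = 2331 and Qs = 2041.2.
Shortage = Qd - Qs = 2331 - 2041.2 = 289.8.

Shortage = 289.8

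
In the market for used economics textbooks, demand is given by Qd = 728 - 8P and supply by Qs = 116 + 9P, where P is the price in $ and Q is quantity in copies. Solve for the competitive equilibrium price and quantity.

P* = 36, Q* = 440

At equilibrium Qd = Qs, so 728 - 8P = 116 + 9P; collecting terms, 612 = 17P and P* = 36.
Then Q* = 728 - 8(36) = 440.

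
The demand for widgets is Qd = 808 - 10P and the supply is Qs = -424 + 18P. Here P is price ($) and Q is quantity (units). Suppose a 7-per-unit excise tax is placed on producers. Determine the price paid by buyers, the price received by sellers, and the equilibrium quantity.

Producers keep P_s = P_b - 7 per unit, so supply in terms of the buyer price is Qs = -550 + 18P_b.
Equate demand and the shifted supply: 808 - 10P_b = -550 + 18P_b, giving 28P_b = 1358, so P_b = 48.5.
So P_s = 41.5 and the quantity traded is Q = 808 - 10(48.5) = 323.

P_b = 48.5, P_s = 41.5, Q = 323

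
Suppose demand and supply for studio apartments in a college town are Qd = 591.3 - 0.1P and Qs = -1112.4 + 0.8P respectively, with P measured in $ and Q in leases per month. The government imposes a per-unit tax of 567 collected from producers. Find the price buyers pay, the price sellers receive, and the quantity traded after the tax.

The tax drives a wedge P_b - P_s = 567. Substituting P_s = P_b - 567 into supply: Qs = -1566 + 0.8P_b.
Equate demand and the shifted supply: 591.3 - 0.1P_b = -1566 + 0.8P_b, giving 0.9P_b = 2157.3, so P_b = 2397.
So P_s = 1830 and the quantity traded is Q = 591.3 - 0.1(2397) = 351.6.

P_b = 2397, P_s = 1830, Q = 351.6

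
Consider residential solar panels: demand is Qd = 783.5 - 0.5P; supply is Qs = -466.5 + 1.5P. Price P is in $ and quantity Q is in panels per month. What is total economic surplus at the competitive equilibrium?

Total surplus = 295788

Equating demand and supply, 783.5 - 0.5P = -466.5 + 1.5P gives 2P = 1250, so P* = 625.
From the demand curve, Q* = 783.5 - 0.5(625) = 471.
Demand choke price = 1567; supply choke price = 311. CS = ½(1567 - 625)(471) = 221841; PS = ½(625 - 311)(471) = 73947. Total surplus = 295788.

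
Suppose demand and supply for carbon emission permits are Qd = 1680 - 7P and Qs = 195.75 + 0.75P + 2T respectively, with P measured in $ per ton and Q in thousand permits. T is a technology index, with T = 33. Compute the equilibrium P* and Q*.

P* = 183, Q* = 399

With T = 33, supply is Qs = 261.75 + 0.75P.
Set Qd = Qs: 1680 - 7P = 261.75 + 0.75P, so 1418.25 = 7.75P and P* = 183.
From the demand curve, Q* = 1680 - 7(183) = 399.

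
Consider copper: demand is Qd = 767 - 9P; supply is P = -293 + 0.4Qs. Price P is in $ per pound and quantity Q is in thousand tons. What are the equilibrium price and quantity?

In direct form, Qs = 732.5 + 2.5P.
The market clears where 767 - 9P = 732.5 + 2.5P. Rearranging, 11.5P = 34.5, hence P* = 3.
Plugging P* into demand: Q* = 767 - 9(3) = 740.

P* = 3, Q* = 740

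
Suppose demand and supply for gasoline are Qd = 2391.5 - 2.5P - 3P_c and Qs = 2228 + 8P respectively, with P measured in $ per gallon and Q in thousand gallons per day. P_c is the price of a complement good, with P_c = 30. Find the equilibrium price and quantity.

With P_c = 30, demand is Qd = 2301.5 - 2.5P.
At equilibrium Qd = Qs, so 2301.5 - 2.5P = 2228 + 8P; collecting terms, 73.5 = 10.5P and P* = 7.
Substitute back: Q* = 2301.5 - 2.5(7) = 2284.

P* = 7, Q* = 2284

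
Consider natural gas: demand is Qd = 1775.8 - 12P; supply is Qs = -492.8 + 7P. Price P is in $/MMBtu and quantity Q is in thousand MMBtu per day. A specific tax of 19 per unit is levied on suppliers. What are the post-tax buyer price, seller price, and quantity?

P_b = 126.4, P_s = 107.4, Q = 259

The tax drives a wedge P_b - P_s = 19. Substituting P_s = P_b - 19 into supply: Qs = -625.8 + 7P_b.
Market clearing requires 1775.8 - 12P_b = -625.8 + 7P_b; hence 2401.6 = 19P_b and P_b = 126.4.
Then P_s = 126.4 - 19 = 107.4 and Q = 1775.8 - 12(126.4) = 259.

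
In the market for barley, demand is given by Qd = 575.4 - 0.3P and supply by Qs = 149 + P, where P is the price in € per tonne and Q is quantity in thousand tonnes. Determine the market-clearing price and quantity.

P* = 328, Q* = 477

Equating demand and supply, 575.4 - 0.3P = 149 + P gives 1.3P = 426.4, so P* = 328.
From the demand curve, Q* = 575.4 - 0.3(328) = 477.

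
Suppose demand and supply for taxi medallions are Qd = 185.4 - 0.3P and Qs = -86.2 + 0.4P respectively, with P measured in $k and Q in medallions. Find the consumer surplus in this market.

Set Qd = Qs: 185.4 - 0.3P = -86.2 + 0.4P, so 271.6 = 0.7P and P* = 388.
From the demand curve, Q* = 185.4 - 0.3(388) = 69.
Demand choke price (Qd = 0): P = 185.4/0.3 = 618. Consumer surplus = ½ × (618 - 388) × 69 = 7935.

Consumer surplus = 7935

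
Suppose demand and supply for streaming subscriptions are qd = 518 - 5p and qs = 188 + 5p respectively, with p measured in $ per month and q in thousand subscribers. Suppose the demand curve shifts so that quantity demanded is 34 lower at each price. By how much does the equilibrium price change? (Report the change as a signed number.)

Δp = -3.4

At equilibrium qd = qs, so 518 - 5p = 188 + 5p; collecting terms, 330 = 10p and p* = 33.
Substitute back: q* = 518 - 5(33) = 353.
After the shift, demand is qd = 484 - 5p.
New equilibrium: 296 = 10p, so p = 29.6 and q = 336.
Δp = 29.6 - 33 = -3.4.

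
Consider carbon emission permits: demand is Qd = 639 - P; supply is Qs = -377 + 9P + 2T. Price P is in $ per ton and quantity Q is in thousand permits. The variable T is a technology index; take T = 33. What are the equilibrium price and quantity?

With T = 33, supply is Qs = -311 + 9P.
Equating demand and supply, 639 - P = -311 + 9P gives 10P = 950, so P* = 95.
Plugging P* into demand: Q* = 639 - 95 = 544.

P* = 95, Q* = 544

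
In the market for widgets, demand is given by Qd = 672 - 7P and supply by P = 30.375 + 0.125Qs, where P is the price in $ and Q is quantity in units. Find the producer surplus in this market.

Producer surplus = 3751.5625

In direct form, Qs = -243 + 8P.
Equating demand and supply, 672 - 7P = -243 + 8P gives 15P = 915, so P* = 61.
From the demand curve, Q* = 672 - 7(61) = 245.
Supply choke price (Qs = 0): P = 30.375. Producer surplus = ½ × (61 - 30.375) × 245 = 3751.5625.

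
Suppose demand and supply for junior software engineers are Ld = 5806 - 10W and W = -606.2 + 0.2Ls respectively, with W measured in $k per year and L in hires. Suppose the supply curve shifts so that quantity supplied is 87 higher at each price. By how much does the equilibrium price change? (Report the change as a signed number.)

Solving each curve for L: Ls = 3031 + 5W.
The market clears where 5806 - 10W = 3031 + 5W. Rearranging, 15W = 2775, hence W* = 185.
Plugging W* into demand: L* = 5806 - 10(185) = 3956.
After the shift, supply is Ls = 3118 + 5W.
The new intersection has 2688 = 15W, i.e. W = 179.2, L = 4014.
ΔW = 179.2 - 185 = -5.8.

ΔW = -5.8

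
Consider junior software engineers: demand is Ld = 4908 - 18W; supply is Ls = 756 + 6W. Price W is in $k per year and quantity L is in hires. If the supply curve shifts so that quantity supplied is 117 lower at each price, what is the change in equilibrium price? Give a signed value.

The market clears where 4908 - 18W = 756 + 6W. Rearranging, 24W = 4152, hence W* = 173.
From the demand curve, L* = 4908 - 18(173) = 1794.
After the shift, supply is Ls = 639 + 6W.
The new intersection has 4269 = 24W, i.e. W = 177.875, L = 1706.25.
ΔW = 177.875 - 173 = 4.875.

ΔW = 4.875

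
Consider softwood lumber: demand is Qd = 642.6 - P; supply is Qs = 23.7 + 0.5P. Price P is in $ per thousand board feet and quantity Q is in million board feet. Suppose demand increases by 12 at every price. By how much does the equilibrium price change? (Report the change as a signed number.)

ΔP = 8

Set Qd = Qs: 642.6 - P = 23.7 + 0.5P, so 618.9 = 1.5P and P* = 412.6.
Plugging P* into demand: Q* = 642.6 - 412.6 = 230.
After the shift, demand is Qd = 654.6 - P.
New equilibrium: 630.9 = 1.5P, so P = 420.6 and Q = 234.
ΔP = 420.6 - 412.6 = 8.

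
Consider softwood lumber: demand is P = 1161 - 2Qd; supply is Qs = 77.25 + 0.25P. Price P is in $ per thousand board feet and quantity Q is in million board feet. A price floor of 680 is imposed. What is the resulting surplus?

Solving each curve for Q: Qd = 580.5 - 0.5P.
With P fixed at 680, quantity demanded is 240.5 and quantity supplied is 247.25.
Surplus = Qs - Qd = 247.25 - 240.5 = 6.75.

Surplus = 6.75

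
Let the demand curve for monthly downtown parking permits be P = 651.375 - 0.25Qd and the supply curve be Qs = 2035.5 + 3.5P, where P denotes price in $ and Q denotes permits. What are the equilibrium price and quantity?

In direct form, Qd = 2605.5 - 4P.
Equating demand and supply, 2605.5 - 4P = 2035.5 + 3.5P gives 7.5P = 570, so P* = 76.
Then Q* = 2605.5 - 4(76) = 2301.5.

P* = 76, Q* = 2301.5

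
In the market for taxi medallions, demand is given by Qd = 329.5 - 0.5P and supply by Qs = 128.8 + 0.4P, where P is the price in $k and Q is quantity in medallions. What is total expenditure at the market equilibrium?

Total expenditure = 48614

Equating demand and supply, 329.5 - 0.5P = 128.8 + 0.4P gives 0.9P = 200.7, so P* = 223.
Then Q* = 329.5 - 0.5(223) = 218.
Total expenditure = P* × Q* = 223 × 218 = 48614.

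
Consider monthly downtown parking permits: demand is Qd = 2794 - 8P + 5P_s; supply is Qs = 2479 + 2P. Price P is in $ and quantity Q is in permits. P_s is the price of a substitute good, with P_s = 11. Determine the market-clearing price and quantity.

P* = 37, Q* = 2553

With P_s = 11, demand is Qd = 2849 - 8P.
At equilibrium Qd = Qs, so 2849 - 8P = 2479 + 2P; collecting terms, 370 = 10P and P* = 37.
From the demand curve, Q* = 2849 - 8(37) = 2553.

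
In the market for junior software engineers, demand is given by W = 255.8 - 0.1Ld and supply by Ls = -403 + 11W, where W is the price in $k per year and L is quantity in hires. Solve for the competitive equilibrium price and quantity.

W* = 141, L* = 1148

Solving each curve for L: Ld = 2558 - 10W.
Equating demand and supply, 2558 - 10W = -403 + 11W gives 21W = 2961, so W* = 141.
From the demand curve, L* = 2558 - 10(141) = 1148.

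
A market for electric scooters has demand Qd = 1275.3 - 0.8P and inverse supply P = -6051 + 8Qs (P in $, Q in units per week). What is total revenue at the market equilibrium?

Total revenue = 463666.5

Solving each curve for Q: Qs = 756.375 + 0.125P.
At equilibrium Qd = Qs, so 1275.3 - 0.8P = 756.375 + 0.125P; collecting terms, 518.925 = 0.925P and P* = 561.
From the demand curve, Q* = 1275.3 - 0.8(561) = 826.5.
Total revenue = P* × Q* = 561 × 826.5 = 463666.5.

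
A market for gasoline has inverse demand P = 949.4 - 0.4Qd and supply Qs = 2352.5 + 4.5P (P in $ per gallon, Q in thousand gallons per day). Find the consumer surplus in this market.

Rewriting in direct form: Qd = 2373.5 - 2.5P.
At equilibrium Qd = Qs, so 2373.5 - 2.5P = 2352.5 + 4.5P; collecting terms, 21 = 7P and P* = 3.
Plugging P* into demand: Q* = 2373.5 - 2.5(3) = 2366.
Demand choke price (Qd = 0): P = 2373.5/2.5 = 949.4. Consumer surplus = ½ × (949.4 - 3) × 2366 = 1119591.2.

Consumer surplus = 1119591.2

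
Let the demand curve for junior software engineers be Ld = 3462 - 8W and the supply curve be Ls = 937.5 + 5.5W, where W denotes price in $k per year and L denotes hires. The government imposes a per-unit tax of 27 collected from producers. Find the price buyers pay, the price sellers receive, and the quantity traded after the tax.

With a tax of 27 on producers, they supply based on the net price W_s = W_b - 27, so Ls = 789 + 5.5W_b.
Equate demand and the shifted supply: 3462 - 8W_b = 789 + 5.5W_b, giving 13.5W_b = 2673, so W_b = 198.
So W_s = 171 and the quantity traded is L = 3462 - 8(198) = 1878.

W_b = 198, W_s = 171, L = 1878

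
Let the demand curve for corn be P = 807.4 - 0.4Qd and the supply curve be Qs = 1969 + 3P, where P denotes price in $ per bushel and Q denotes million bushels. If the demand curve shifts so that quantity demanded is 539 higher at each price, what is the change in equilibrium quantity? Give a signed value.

In direct form, Qd = 2018.5 - 2.5P.
At equilibrium Qd = Qs, so 2018.5 - 2.5P = 1969 + 3P; collecting terms, 49.5 = 5.5P and P* = 9.
Plugging P* into demand: Q* = 2018.5 - 2.5(9) = 1996.
After the shift, demand is Qd = 2557.5 - 2.5P.
The new intersection has 588.5 = 5.5P, i.e. P = 107, Q = 2290.
ΔQ = 2290 - 1996 = 294.

ΔQ = 294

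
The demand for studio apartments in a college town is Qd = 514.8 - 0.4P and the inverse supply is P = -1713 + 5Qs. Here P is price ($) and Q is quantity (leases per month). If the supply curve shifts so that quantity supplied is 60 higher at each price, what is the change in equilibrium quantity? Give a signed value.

ΔQ = 40

Solving each curve for Q: Qs = 342.6 + 0.2P.
Set Qd = Qs: 514.8 - 0.4P = 342.6 + 0.2P, so 172.2 = 0.6P and P* = 287.
Plugging P* into demand: Q* = 514.8 - 0.4(287) = 400.
After the shift, supply is Qs = 402.6 + 0.2P.
New equilibrium: 112.2 = 0.6P, so P = 187 and Q = 440.
ΔQ = 440 - 400 = 40.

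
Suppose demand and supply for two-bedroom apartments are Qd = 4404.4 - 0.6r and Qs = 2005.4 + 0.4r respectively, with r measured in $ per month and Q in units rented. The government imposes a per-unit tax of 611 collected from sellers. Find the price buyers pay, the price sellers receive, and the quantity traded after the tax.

With a tax of 611 on sellers, they supply based on the net price r_s = r_b - 611, so Qs = 1761 + 0.4r_b.
Market clearing requires 4404.4 - 0.6r_b = 1761 + 0.4r_b; hence 2643.4 = r_b and r_b = 2643.4.
So r_s = 2032.4 and the quantity traded is Q = 4404.4 - 0.6(2643.4) = 2818.36.

r_b = 2643.4, r_s = 2032.4, Q = 2818.36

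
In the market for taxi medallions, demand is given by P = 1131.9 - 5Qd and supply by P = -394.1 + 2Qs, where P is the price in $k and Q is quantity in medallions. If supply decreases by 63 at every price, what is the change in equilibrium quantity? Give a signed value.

ΔQ = -18

Solving each curve for Q: Qd = 226.38 - 0.2P and Qs = 197.05 + 0.5P.
At equilibrium Qd = Qs, so 226.38 - 0.2P = 197.05 + 0.5P; collecting terms, 29.33 = 0.7P and P* = 41.9.
Then Q* = 226.38 - 0.2(41.9) = 218.
After the shift, supply is Qs = 134.05 + 0.5P.
The new intersection has 92.33 = 0.7P, i.e. P = 131.9, Q = 200.
ΔQ = 200 - 218 = -18.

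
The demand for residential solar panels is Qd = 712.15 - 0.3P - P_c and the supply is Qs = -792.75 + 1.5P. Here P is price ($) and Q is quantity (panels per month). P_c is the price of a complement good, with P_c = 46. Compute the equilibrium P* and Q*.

With P_c = 46, demand is Qd = 666.15 - 0.3P.
Equating demand and supply, 666.15 - 0.3P = -792.75 + 1.5P gives 1.8P = 1458.9, so P* = 810.5.
From the demand curve, Q* = 666.15 - 0.3(810.5) = 423.

P* = 810.5, Q* = 423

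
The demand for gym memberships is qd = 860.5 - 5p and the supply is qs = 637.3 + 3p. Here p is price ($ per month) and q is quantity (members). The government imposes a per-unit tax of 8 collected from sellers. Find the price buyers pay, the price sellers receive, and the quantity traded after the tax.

Sellers keep p_s = p_b - 8 per unit, so supply in terms of the buyer price is qs = 613.3 + 3p_b.
Equate demand and the shifted supply: 860.5 - 5p_b = 613.3 + 3p_b, giving 8p_b = 247.2, so p_b = 30.9.
Then p_s = 30.9 - 8 = 22.9 and q = 860.5 - 5(30.9) = 706.

p_b = 30.9, p_s = 22.9, q = 706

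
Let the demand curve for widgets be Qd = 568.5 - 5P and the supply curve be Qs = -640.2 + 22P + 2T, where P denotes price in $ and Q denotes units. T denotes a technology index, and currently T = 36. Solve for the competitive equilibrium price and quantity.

P* = 42.1, Q* = 358

With T = 36, supply is Qs = -568.2 + 22P.
The market clears where 568.5 - 5P = -568.2 + 22P. Rearranging, 27P = 1136.7, hence P* = 42.1.
Substitute back: Q* = 568.5 - 5(42.1) = 358.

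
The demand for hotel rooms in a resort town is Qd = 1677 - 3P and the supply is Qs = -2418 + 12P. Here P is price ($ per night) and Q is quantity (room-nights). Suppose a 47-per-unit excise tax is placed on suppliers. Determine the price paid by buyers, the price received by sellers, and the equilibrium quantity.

Suppliers keep P_s = P_b - 47 per unit, so supply in terms of the buyer price is Qs = -2982 + 12P_b.
Set Qd = Qs: 1677 - 3P_b = -2982 + 12P_b, so 4659 = 15P_b and P_b = 310.6.
Then P_s = 310.6 - 47 = 263.6 and Q = 1677 - 3(310.6) = 745.2.

P_b = 310.6, P_s = 263.6, Q = 745.2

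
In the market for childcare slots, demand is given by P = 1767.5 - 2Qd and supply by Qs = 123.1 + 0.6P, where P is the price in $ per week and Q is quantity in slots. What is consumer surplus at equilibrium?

Rewriting in direct form: Qd = 883.75 - 0.5P.
At equilibrium Qd = Qs, so 883.75 - 0.5P = 123.1 + 0.6P; collecting terms, 760.65 = 1.1P and P* = 691.5.
From the demand curve, Q* = 883.75 - 0.5(691.5) = 538.
Demand choke price (Qd = 0): P = 883.75/0.5 = 1767.5. Consumer surplus = ½ × (1767.5 - 691.5) × 538 = 289444.

Consumer surplus = 289444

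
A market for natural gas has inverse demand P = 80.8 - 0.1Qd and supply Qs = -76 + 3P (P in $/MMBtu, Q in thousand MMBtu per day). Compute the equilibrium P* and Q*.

P* = 68, Q* = 128

Inverting to quantity form: Qd = 808 - 10P.
Equating demand and supply, 808 - 10P = -76 + 3P gives 13P = 884, so P* = 68.
Plugging P* into demand: Q* = 808 - 10(68) = 128.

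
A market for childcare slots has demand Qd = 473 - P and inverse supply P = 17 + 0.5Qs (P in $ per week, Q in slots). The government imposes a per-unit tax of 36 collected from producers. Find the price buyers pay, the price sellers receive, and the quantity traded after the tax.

P_b = 193, P_s = 157, Q = 280

In direct form, Qs = -34 + 2P.
Producers keep P_s = P_b - 36 per unit, so supply in terms of the buyer price is Qs = -106 + 2P_b.
Equate demand and the shifted supply: 473 - P_b = -106 + 2P_b, giving 3P_b = 579, so P_b = 193.
So P_s = 157 and the quantity traded is Q = 473 - 193 = 280.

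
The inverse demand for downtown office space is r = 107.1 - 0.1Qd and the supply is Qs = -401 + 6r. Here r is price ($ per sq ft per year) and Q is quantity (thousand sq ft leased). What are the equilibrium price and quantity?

Rewriting in direct form: Qd = 1071 - 10r.
Set Qd = Qs: 1071 - 10r = -401 + 6r, so 1472 = 16r and r* = 92.
From the demand curve, Q* = 1071 - 10(92) = 151.

r* = 92, Q* = 151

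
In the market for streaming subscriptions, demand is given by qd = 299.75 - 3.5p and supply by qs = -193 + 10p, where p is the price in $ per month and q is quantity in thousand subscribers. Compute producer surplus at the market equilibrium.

The market clears where 299.75 - 3.5p = -193 + 10p. Rearranging, 13.5p = 492.75, hence p* = 36.5.
Then q* = 299.75 - 3.5(36.5) = 172.
Supply choke price (qs = 0): p = 19.3. Producer surplus = ½ × (36.5 - 19.3) × 172 = 1479.2.

Producer surplus = 1479.2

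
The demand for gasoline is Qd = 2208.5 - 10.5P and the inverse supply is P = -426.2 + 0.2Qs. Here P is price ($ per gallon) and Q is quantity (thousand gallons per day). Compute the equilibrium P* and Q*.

Rewriting in direct form: Qs = 2131 + 5P.
The market clears where 2208.5 - 10.5P = 2131 + 5P. Rearranging, 15.5P = 77.5, hence P* = 5.
Then Q* = 2208.5 - 10.5(5) = 2156.

P* = 5, Q* = 2156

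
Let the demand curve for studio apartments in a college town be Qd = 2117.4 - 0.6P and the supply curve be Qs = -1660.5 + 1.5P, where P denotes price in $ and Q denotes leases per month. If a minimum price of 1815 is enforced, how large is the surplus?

Surplus = 33.6

At P = 1815: Qd = 1028.4 and Qs = 1062.
Surplus = Qs - Qd = 1062 - 1028.4 = 33.6.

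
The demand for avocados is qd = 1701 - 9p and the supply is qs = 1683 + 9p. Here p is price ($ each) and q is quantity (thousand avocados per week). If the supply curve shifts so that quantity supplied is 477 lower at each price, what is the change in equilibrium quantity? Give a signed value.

Equating demand and supply, 1701 - 9p = 1683 + 9p gives 18p = 18, so p* = 1.
Substitute back: q* = 1701 - 9(1) = 1692.
After the shift, supply is qs = 1206 + 9p.
Re-solving, 18p = 495 gives p = 27.5 and q = 1453.5.
Δq = 1453.5 - 1692 = -238.5.

Δq = -238.5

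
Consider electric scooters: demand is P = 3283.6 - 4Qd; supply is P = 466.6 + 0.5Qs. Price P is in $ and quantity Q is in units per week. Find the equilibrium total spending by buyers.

Rewriting in direct form: Qd = 820.9 - 0.25P and Qs = -933.2 + 2P.
The market clears where 820.9 - 0.25P = -933.2 + 2P. Rearranging, 2.25P = 1754.1, hence P* = 779.6.
Plugging P* into demand: Q* = 820.9 - 0.25(779.6) = 626.
Total spending by buyers = P* × Q* = 779.6 × 626 = 488029.6.

Total spending by buyers = 488029.6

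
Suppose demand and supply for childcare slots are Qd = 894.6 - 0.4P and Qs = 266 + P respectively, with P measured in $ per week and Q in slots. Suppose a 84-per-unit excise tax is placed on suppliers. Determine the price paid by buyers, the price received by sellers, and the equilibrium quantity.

P_b = 509, P_s = 425, Q = 691

Suppliers keep P_s = P_b - 84 per unit, so supply in terms of the buyer price is Qs = 182 + P_b.
Market clearing requires 894.6 - 0.4P_b = 182 + P_b; hence 712.6 = 1.4P_b and P_b = 509.
So P_s = 425 and the quantity traded is Q = 894.6 - 0.4(509) = 691.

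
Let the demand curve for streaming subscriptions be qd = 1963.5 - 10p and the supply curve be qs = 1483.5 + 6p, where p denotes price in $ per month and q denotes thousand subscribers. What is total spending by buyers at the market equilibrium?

Total spending by buyers = 49905

Set qd = qs: 1963.5 - 10p = 1483.5 + 6p, so 480 = 16p and p* = 30.
Then q* = 1963.5 - 10(30) = 1663.5.
Total spending by buyers = p* × q* = 30 × 1663.5 = 49905.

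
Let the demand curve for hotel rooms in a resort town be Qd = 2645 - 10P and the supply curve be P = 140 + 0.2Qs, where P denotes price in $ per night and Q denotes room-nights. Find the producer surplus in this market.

Producer surplus = 17222.5

Inverting to quantity form: Qs = -700 + 5P.
At equilibrium Qd = Qs, so 2645 - 10P = -700 + 5P; collecting terms, 3345 = 15P and P* = 223.
Plugging P* into demand: Q* = 2645 - 10(223) = 415.
Supply choke price (Qs = 0): P = 140. Producer surplus = ½ × (223 - 140) × 415 = 17222.5.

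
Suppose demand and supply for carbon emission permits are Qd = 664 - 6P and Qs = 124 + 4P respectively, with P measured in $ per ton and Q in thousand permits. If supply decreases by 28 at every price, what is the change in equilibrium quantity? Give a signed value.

Set Qd = Qs: 664 - 6P = 124 + 4P, so 540 = 10P and P* = 54.
Substitute back: Q* = 664 - 6(54) = 340.
After the shift, supply is Qs = 96 + 4P.
The new intersection has 568 = 10P, i.e. P = 56.8, Q = 323.2.
ΔQ = 323.2 - 340 = -16.8.

ΔQ = -16.8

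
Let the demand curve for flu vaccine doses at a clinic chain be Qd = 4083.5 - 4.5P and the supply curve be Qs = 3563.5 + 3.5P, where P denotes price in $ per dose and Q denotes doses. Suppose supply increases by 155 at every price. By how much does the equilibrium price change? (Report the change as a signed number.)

ΔP = -19.375

At equilibrium Qd = Qs, so 4083.5 - 4.5P = 3563.5 + 3.5P; collecting terms, 520 = 8P and P* = 65.
From the demand curve, Q* = 4083.5 - 4.5(65) = 3791.
After the shift, supply is Qs = 3718.5 + 3.5P.
The new intersection has 365 = 8P, i.e. P = 45.625, Q = 3878.1875.
ΔP = 45.625 - 65 = -19.375.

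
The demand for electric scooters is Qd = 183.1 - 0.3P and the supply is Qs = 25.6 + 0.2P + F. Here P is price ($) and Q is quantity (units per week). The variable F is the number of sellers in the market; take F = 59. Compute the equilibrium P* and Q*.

With F = 59, supply is Qs = 84.6 + 0.2P.
At equilibrium Qd = Qs, so 183.1 - 0.3P = 84.6 + 0.2P; collecting terms, 98.5 = 0.5P and P* = 197.
Plugging P* into demand: Q* = 183.1 - 0.3(197) = 124.

P* = 197, Q* = 124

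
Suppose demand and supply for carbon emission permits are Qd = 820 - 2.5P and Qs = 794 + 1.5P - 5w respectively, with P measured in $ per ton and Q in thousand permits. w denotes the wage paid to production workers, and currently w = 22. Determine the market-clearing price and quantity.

With w = 22, supply is Qs = 684 + 1.5P.
Set Qd = Qs: 820 - 2.5P = 684 + 1.5P, so 136 = 4P and P* = 34.
Substitute back: Q* = 820 - 2.5(34) = 735.

P* = 34, Q* = 735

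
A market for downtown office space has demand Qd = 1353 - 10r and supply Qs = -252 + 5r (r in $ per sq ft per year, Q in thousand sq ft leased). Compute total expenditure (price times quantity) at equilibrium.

The market clears where 1353 - 10r = -252 + 5r. Rearranging, 15r = 1605, hence r* = 107.
Substitute back: Q* = 1353 - 10(107) = 283.
Total expenditure = r* × Q* = 107 × 283 = 30281.

Total expenditure = 30281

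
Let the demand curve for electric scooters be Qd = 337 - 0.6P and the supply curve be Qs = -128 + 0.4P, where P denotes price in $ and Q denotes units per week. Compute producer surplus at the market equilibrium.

Producer surplus = 4205

Equating demand and supply, 337 - 0.6P = -128 + 0.4P gives P = 465, so P* = 465.
Then Q* = 337 - 0.6(465) = 58.
Supply choke price (Qs = 0): P = 320. Producer surplus = ½ × (465 - 320) × 58 = 4205.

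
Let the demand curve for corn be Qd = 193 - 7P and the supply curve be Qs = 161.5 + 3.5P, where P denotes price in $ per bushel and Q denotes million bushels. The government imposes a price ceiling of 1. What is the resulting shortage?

Shortage = 21

At P = 1: Qd = 186 and Qs = 165.
Shortage = Qd - Qs = 186 - 165 = 21.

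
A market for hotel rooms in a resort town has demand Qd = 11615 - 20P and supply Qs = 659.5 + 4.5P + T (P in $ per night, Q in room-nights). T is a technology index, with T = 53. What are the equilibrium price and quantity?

With T = 53, supply is Qs = 712.5 + 4.5P.
Equating demand and supply, 11615 - 20P = 712.5 + 4.5P gives 24.5P = 10902.5, so P* = 445.
Substitute back: Q* = 11615 - 20(445) = 2715.

P* = 445, Q* = 2715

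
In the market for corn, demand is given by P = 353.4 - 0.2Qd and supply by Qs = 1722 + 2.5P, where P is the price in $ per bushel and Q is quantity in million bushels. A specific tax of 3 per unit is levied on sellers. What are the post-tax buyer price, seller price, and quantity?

Rewriting in direct form: Qd = 1767 - 5P.
With a tax of 3 on sellers, they supply based on the net price P_s = P_b - 3, so Qs = 1714.5 + 2.5P_b.
Market clearing requires 1767 - 5P_b = 1714.5 + 2.5P_b; hence 52.5 = 7.5P_b and P_b = 7.
So P_s = 4 and the quantity traded is Q = 1767 - 5(7) = 1732.

P_b = 7, P_s = 4, Q = 1732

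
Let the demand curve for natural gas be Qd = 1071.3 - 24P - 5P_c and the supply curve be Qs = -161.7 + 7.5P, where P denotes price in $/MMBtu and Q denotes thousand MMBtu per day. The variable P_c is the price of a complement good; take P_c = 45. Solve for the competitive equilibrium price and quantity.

With P_c = 45, demand is Qd = 846.3 - 24P.
The market clears where 846.3 - 24P = -161.7 + 7.5P. Rearranging, 31.5P = 1008, hence P* = 32.
Then Q* = 846.3 - 24(32) = 78.3.

P* = 32, Q* = 78.3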